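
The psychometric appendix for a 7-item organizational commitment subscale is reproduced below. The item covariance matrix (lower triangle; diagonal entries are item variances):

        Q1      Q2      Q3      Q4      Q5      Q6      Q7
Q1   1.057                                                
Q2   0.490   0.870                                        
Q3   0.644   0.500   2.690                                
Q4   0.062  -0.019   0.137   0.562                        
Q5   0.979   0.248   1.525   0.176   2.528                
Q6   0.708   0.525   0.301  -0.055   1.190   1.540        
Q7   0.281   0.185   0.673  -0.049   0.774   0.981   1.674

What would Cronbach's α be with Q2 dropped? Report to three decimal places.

Cronbach's α = 0.748

Remaining items: Q1, Q3, Q4, Q5, Q6, Q7 (k = 6).
Σσ²ᵢ = 1.057 + 2.690 + 0.562 + 2.528 + 1.540 + 1.674 = 10.051
σ²_T = 10.051 + 2 × 8.327 = 26.705
α (item deleted) = (6/5)·(1 − 10.051/26.705) = 0.748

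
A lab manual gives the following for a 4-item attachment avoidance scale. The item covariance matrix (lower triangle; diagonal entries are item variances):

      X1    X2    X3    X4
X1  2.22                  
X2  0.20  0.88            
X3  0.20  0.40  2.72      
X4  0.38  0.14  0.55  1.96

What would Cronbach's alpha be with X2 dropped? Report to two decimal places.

Cronbach's alpha = 0.37

Remaining items: X1, X3, X4 (k = 3).
ΣVar(i) = 2.22 + 2.72 + 1.96 = 6.90
total variance = 6.90 + 2 × 1.13 = 9.16
α (item deleted) = (3/2)·(1 − 6.90/9.16) = 0.37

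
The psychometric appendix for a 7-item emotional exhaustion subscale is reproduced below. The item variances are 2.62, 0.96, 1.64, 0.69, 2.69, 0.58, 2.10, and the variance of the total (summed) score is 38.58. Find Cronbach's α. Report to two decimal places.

α = 0.83

ΣVar(i) = 2.62 + 0.96 + 1.64 + 0.69 + 2.69 + 0.58 + 2.10 = 11.28
α = (k/(k−1))·(1 − ΣVar(i)/Var(T)) = (7/6)·(1 − 11.28/38.58) = 0.83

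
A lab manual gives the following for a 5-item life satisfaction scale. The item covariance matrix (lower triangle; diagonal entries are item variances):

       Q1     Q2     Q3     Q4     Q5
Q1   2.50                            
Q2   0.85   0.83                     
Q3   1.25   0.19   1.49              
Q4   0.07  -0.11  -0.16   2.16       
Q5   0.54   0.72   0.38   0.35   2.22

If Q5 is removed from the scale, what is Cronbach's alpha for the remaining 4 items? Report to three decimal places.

Remaining items: Q1, Q2, Q3, Q4 (k = 4).
ΣVar(i) = 2.50 + 0.83 + 1.49 + 2.16 = 6.98
Var(T) = 6.98 + 2 × 2.09 = 11.16
α (item deleted) = (4/3)·(1 − 6.98/11.16) = 0.499

α = 0.499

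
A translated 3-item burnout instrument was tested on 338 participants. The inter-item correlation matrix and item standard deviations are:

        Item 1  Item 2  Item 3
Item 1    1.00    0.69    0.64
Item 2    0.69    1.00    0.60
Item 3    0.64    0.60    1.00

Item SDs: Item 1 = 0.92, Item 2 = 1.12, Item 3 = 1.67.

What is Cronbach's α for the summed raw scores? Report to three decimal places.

Σσ²ᵢ = 0.92² + 1.12² + 1.67² = 4.8897
Covariances σ_ij = r_ij · s_i · s_j:
  σ(Item 1,Item 2) = 0.69 × 0.92 × 1.12 = 0.7110
  σ(Item 1,Item 3) = 0.64 × 0.92 × 1.67 = 0.9833
  σ(Item 2,Item 3) = 0.60 × 1.12 × 1.67 = 1.1222
σ²_T = Σσ²ᵢ + 2·Σσ_ij = 4.8897 + 2 × 2.8165 = 10.5227
α = (3/2)·(1 − 4.8897/10.5227) = 0.803

Cronbach's α = 0.803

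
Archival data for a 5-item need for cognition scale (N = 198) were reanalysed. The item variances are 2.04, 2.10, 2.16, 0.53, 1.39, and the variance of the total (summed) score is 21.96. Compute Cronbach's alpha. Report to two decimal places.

α = 0.78

Σσᵢ² = 2.04 + 2.10 + 2.16 + 0.53 + 1.39 = 8.22
α = (k/(k−1))·(1 − Σσᵢ²/σ²_T) = (5/4)·(1 − 8.22/21.96) = 0.78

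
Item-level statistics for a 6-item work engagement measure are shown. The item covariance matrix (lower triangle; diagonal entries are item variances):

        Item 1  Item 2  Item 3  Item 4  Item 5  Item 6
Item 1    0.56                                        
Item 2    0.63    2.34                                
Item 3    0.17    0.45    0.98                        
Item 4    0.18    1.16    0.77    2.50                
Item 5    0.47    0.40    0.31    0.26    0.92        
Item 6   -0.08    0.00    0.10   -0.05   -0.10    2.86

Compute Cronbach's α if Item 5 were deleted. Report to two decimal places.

Remaining items: Item 1, Item 2, Item 3, Item 4, Item 6 (k = 5).
Σσᵢ² = 0.56 + 2.34 + 0.98 + 2.50 + 2.86 = 9.24
σ²_T = 9.24 + 2 × 3.33 = 15.90
α (item deleted) = (5/4)·(1 − 9.24/15.90) = 0.52

α = 0.52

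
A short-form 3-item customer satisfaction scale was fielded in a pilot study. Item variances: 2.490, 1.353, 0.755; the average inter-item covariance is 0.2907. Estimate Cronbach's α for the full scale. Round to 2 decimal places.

Σσ²ᵢ = 2.490 + 1.353 + 0.755 = 4.598
Sum of the 3 distinct covariances = 3 × 0.2907 = 0.8721
Var(T) = Σσ²ᵢ + 2·Σcov = 4.598 + 2 × 0.8721 = 6.3422
α = (3/2)·(1 − 4.598/6.3422) = 0.41

α = 0.41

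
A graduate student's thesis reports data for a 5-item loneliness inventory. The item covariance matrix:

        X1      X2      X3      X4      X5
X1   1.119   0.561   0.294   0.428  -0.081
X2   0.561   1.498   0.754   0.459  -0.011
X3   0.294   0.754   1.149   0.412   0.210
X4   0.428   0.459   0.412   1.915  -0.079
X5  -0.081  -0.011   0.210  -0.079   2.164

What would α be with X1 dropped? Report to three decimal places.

Remaining items: X2, X3, X4, X5 (k = 4).
sum of item variances = 1.498 + 1.149 + 1.915 + 2.164 = 6.726
σ²_total = 6.726 + 2 × 1.745 = 10.216
α (item deleted) = (4/3)·(1 − 6.726/10.216) = 0.455

α = 0.455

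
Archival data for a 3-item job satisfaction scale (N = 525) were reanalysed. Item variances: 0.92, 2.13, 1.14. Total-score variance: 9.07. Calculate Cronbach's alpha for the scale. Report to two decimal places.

Σσ²ᵢ = 0.92 + 2.13 + 1.14 = 4.19
α = (k/(k−1))·(1 − Σσ²ᵢ/Var(T)) = (3/2)·(1 − 4.19/9.07) = 0.81

Cronbach's alpha = 0.81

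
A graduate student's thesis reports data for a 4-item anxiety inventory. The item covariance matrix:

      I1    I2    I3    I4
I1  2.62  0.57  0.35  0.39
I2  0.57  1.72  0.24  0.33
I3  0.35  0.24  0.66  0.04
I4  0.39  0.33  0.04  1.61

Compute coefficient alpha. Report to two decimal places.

coefficient alpha = 0.49

Σσ²ᵢ = 2.62 + 1.72 + 0.66 + 1.61 = 6.61
Sum of off-diagonal covariances = 1.92
σ²_total = 6.61 + 2 × 1.92 = 10.45
α = (k/(k−1))·(1 − Σσ²ᵢ/σ²_total) = (4/3)·(1 − 6.61/10.45) = 0.49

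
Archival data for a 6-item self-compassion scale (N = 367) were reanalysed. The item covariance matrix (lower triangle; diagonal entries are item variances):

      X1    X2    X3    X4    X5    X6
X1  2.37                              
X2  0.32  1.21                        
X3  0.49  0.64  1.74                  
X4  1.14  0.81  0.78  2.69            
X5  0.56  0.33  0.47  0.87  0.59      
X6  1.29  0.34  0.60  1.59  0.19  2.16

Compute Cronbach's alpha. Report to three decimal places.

sum of item variances = 2.37 + 1.21 + 1.74 + 2.69 + 0.59 + 2.16 = 10.76
Σ_{i<j} σ_ij = 10.42
Var(T) = 10.76 + 2 × 10.42 = 31.60
α = (k/(k−1))·(1 − sum of item variances/Var(T)) = (6/5)·(1 − 10.76/31.60) = 0.791

Cronbach's alpha = 0.791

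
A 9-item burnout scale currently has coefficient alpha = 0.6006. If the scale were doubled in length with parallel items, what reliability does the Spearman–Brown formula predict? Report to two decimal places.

Length factor m = 2
α' = m·α / (1 + (m−1)·α)
   = 2 × 0.6006 / (1 + (2 − 1) × 0.6006)
   = 1.2012 / 1.6006 = 0.75

predicted reliability = 0.75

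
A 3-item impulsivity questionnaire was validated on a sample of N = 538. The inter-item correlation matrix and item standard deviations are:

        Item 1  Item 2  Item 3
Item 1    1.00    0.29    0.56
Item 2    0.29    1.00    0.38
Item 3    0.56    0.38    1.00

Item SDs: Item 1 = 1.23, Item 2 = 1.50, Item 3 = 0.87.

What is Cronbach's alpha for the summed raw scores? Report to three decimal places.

α = 0.629

Σσ²ᵢ = 1.23² + 1.50² + 0.87² = 4.5198
Covariances σ_ij = r_ij · s_i · s_j:
  σ(Item 1,Item 2) = 0.29 × 1.23 × 1.50 = 0.5350
  σ(Item 1,Item 3) = 0.56 × 1.23 × 0.87 = 0.5993
  σ(Item 2,Item 3) = 0.38 × 1.50 × 0.87 = 0.4959
σ²_T = Σσ²ᵢ + 2·Σσ_ij = 4.5198 + 2 × 1.6302 = 7.7802
α = (3/2)·(1 − 4.5198/7.7802) = 0.629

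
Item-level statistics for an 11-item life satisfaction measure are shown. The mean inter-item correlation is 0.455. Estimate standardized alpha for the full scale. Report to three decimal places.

α = 0.902

Standardized α = k·r̄ / (1 + (k−1)·r̄) = 11 × 0.455 / (1 + 10 × 0.455)
  = 5.0050 / 5.5500 = 0.902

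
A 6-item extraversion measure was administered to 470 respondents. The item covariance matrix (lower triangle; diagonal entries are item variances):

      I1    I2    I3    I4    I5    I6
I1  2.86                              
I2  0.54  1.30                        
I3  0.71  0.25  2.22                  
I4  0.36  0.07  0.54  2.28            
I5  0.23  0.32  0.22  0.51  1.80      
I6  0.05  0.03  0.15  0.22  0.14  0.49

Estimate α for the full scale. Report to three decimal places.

Σσᵢ² = 2.86 + 1.30 + 2.22 + 2.28 + 1.80 + 0.49 = 10.95
Σ_{i<j} σ_ij = 4.34
σ²_total = 10.95 + 2 × 4.34 = 19.63
α = (k/(k−1))·(1 − Σσᵢ²/σ²_total) = (6/5)·(1 − 10.95/19.63) = 0.531

α = 0.531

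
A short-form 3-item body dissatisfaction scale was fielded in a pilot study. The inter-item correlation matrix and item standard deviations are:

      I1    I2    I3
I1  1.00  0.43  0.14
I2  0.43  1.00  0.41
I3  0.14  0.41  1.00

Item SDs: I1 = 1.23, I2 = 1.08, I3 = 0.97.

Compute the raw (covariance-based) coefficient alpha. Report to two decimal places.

coefficient alpha = 0.59

Σσ²ᵢ = 1.23² + 1.08² + 0.97² = 3.6202
Covariances σ_ij = r_ij · s_i · s_j:
  σ(I1,I2) = 0.43 × 1.23 × 1.08 = 0.5712
  σ(I1,I3) = 0.14 × 1.23 × 0.97 = 0.1670
  σ(I2,I3) = 0.41 × 1.08 × 0.97 = 0.4295
σ²_T = Σσ²ᵢ + 2·Σσ_ij = 3.6202 + 2 × 1.1677 = 5.9556
α = (3/2)·(1 − 3.6202/5.9556) = 0.59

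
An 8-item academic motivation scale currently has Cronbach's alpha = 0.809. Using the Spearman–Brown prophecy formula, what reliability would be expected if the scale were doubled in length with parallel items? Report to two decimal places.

Length factor m = 2
α' = m·α / (1 + (m−1)·α)
   = 2 × 0.809 / (1 + (2 − 1) × 0.809)
   = 1.6180 / 1.8090 = 0.89

predicted reliability = 0.89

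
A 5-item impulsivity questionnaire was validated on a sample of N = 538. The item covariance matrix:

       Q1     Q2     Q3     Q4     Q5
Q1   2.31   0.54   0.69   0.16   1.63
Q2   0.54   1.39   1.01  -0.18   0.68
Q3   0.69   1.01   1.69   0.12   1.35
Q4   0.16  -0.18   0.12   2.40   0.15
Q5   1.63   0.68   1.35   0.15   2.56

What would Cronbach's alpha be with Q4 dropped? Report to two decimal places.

α = 0.80

Remaining items: Q1, Q2, Q3, Q5 (k = 4).
Σσᵢ² = 2.31 + 1.39 + 1.69 + 2.56 = 7.95
total variance = 7.95 + 2 × 5.90 = 19.75
α (item deleted) = (4/3)·(1 − 7.95/19.75) = 0.80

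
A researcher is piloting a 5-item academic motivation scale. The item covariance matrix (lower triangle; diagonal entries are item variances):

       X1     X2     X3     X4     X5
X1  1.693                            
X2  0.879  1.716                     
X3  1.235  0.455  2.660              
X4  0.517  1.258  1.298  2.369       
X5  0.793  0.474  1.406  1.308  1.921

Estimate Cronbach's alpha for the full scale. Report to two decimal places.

Σσᵢ² = 1.693 + 1.716 + 2.660 + 2.369 + 1.921 = 10.359
Sum of the distinct covariances = 9.623
σ²_T = 10.359 + 2 × 9.623 = 29.605
α = (k/(k−1))·(1 − Σσᵢ²/σ²_T) = (5/4)·(1 − 10.359/29.605) = 0.81

α = 0.81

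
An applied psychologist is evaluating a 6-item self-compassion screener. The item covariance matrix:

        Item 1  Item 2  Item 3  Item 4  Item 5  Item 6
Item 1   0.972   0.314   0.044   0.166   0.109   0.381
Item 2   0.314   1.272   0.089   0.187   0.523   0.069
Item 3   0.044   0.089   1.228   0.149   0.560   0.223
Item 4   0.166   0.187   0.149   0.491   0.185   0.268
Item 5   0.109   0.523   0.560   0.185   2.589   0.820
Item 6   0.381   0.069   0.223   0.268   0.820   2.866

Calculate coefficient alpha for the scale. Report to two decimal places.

Σσᵢ² = 0.972 + 1.272 + 1.228 + 0.491 + 2.589 + 2.866 = 9.418
Sum of the distinct covariances = 4.087
σ²_T = 9.418 + 2 × 4.087 = 17.592
α = (k/(k−1))·(1 − Σσᵢ²/σ²_T) = (6/5)·(1 − 9.418/17.592) = 0.56

coefficient alpha = 0.56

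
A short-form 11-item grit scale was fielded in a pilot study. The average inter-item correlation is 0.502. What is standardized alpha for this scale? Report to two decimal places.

standardized alpha = 0.92

Standardized α = k·r̄ / (1 + (k−1)·r̄) = 11 × 0.502 / (1 + 10 × 0.502)
  = 5.5220 / 6.0200 = 0.92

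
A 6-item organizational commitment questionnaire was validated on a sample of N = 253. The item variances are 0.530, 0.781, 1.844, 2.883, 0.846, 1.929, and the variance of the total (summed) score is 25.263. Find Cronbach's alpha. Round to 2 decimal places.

α = 0.78

Σσᵢ² = 0.530 + 0.781 + 1.844 + 2.883 + 0.846 + 1.929 = 8.813
α = (k/(k−1))·(1 − Σσᵢ²/σ²_T) = (6/5)·(1 − 8.813/25.263) = 0.78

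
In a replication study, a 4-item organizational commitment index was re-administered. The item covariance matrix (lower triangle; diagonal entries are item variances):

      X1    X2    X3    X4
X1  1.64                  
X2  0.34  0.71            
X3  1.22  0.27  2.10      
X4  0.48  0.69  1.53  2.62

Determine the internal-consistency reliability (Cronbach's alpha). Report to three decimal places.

α = 0.749

Σσ²ᵢ = 1.64 + 0.71 + 2.10 + 2.62 = 7.07
Sum of off-diagonal covariances = 4.53
σ²_total = 7.07 + 2 × 4.53 = 16.13
α = (k/(k−1))·(1 − Σσ²ᵢ/σ²_total) = (4/3)·(1 − 7.07/16.13) = 0.749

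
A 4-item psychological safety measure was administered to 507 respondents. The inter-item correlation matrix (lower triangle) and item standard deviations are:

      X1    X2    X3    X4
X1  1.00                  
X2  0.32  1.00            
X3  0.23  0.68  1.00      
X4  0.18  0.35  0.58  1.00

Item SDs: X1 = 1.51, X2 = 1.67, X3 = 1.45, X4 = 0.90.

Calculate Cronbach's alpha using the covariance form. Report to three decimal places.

Σσ²ᵢ = 1.51² + 1.67² + 1.45² + 0.90² = 7.9815
Covariances σ_ij = r_ij · s_i · s_j:
  σ(X1,X2) = 0.32 × 1.51 × 1.67 = 0.8069
  σ(X1,X3) = 0.23 × 1.51 × 1.45 = 0.5036
  σ(X1,X4) = 0.18 × 1.51 × 0.90 = 0.2446
  σ(X2,X3) = 0.68 × 1.67 × 1.45 = 1.6466
  σ(X2,X4) = 0.35 × 1.67 × 0.90 = 0.5260
  σ(X3,X4) = 0.58 × 1.45 × 0.90 = 0.7569
σ²_T = Σσ²ᵢ + 2·Σσ_ij = 7.9815 + 2 × 4.4846 = 16.9507
α = (4/3)·(1 − 7.9815/16.9507) = 0.706

α = 0.706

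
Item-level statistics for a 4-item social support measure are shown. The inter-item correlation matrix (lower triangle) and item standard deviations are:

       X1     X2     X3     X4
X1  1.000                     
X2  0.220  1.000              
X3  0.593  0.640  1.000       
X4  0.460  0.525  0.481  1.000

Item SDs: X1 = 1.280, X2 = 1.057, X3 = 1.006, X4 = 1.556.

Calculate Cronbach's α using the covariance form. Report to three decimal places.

α = 0.773

Σσ²ᵢ = 1.280² + 1.057² + 1.006² + 1.556² = 6.1888
Covariances σ_ij = r_ij · s_i · s_j:
  σ(X1,X2) = 0.220 × 1.280 × 1.057 = 0.2977
  σ(X1,X3) = 0.593 × 1.280 × 1.006 = 0.7636
  σ(X1,X4) = 0.460 × 1.280 × 1.556 = 0.9162
  σ(X2,X3) = 0.640 × 1.057 × 1.006 = 0.6805
  σ(X2,X4) = 0.525 × 1.057 × 1.556 = 0.8635
  σ(X3,X4) = 0.481 × 1.006 × 1.556 = 0.7529
σ²_T = Σσ²ᵢ + 2·Σσ_ij = 6.1888 + 2 × 4.2744 = 14.7376
α = (4/3)·(1 − 6.1888/14.7376) = 0.773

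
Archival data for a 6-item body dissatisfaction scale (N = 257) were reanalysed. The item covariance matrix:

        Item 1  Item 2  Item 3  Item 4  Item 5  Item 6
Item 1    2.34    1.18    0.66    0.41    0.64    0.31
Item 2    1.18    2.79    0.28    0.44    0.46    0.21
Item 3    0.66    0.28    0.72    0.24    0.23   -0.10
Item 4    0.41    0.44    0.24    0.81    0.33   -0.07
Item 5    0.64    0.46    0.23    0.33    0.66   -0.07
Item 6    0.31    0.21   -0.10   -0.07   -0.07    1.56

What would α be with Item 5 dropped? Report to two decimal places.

Remaining items: Item 1, Item 2, Item 3, Item 4, Item 6 (k = 5).
Σσ²ᵢ = 2.34 + 2.79 + 0.72 + 0.81 + 1.56 = 8.22
σ²_T = 8.22 + 2 × 3.56 = 15.34
α (item deleted) = (5/4)·(1 − 8.22/15.34) = 0.58

α = 0.58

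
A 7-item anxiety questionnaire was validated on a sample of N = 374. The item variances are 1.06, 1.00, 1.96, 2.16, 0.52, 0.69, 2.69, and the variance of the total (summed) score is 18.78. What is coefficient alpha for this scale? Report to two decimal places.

Σσ²ᵢ = 1.06 + 1.00 + 1.96 + 2.16 + 0.52 + 0.69 + 2.69 = 10.08
α = (k/(k−1))·(1 − Σσ²ᵢ/σ²_T) = (7/6)·(1 − 10.08/18.78) = 0.54

coefficient alpha = 0.54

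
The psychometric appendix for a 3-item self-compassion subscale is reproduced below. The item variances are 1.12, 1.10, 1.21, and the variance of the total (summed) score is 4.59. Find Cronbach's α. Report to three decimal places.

α = 0.379

sum of item variances = 1.12 + 1.10 + 1.21 = 3.43
α = (k/(k−1))·(1 − sum of item variances/σ²_total) = (3/2)·(1 − 3.43/4.59) = 0.379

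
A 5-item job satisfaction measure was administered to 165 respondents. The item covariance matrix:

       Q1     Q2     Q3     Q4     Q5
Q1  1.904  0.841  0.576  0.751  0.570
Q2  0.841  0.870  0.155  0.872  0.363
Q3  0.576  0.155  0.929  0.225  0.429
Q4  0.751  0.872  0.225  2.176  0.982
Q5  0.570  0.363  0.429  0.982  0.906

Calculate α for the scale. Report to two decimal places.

α = 0.79

ΣVar(i) = 1.904 + 0.870 + 0.929 + 2.176 + 0.906 = 6.785
Sum of off-diagonal covariances = 5.764
Var(T) = 6.785 + 2 × 5.764 = 18.313
α = (k/(k−1))·(1 − ΣVar(i)/Var(T)) = (5/4)·(1 − 6.785/18.313) = 0.79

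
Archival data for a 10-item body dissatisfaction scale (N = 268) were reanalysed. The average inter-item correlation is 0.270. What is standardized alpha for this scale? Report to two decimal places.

Standardized α = k·r̄ / (1 + (k−1)·r̄) = 10 × 0.270 / (1 + 9 × 0.270)
  = 2.7000 / 3.4300 = 0.79

α = 0.79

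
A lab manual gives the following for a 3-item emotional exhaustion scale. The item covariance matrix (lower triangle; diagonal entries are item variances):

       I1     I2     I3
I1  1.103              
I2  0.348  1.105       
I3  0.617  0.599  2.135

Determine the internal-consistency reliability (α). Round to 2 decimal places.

sum of item variances = 1.103 + 1.105 + 2.135 = 4.343
Sum of off-diagonal covariances = 1.564
total variance = 4.343 + 2 × 1.564 = 7.471
α = (k/(k−1))·(1 − sum of item variances/total variance) = (3/2)·(1 − 4.343/7.471) = 0.63

α = 0.63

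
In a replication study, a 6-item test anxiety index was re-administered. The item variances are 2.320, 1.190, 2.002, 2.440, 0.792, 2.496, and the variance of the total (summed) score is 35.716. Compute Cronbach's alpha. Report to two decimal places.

Cronbach's alpha = 0.82

Σσ²ᵢ = 2.320 + 1.190 + 2.002 + 2.440 + 0.792 + 2.496 = 11.240
α = (k/(k−1))·(1 − Σσ²ᵢ/total variance) = (6/5)·(1 − 11.240/35.716) = 0.82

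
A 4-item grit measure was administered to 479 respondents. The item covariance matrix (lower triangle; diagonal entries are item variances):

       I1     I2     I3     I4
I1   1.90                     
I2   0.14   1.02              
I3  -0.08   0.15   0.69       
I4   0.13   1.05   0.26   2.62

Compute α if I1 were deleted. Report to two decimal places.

α = 0.60

Remaining items: I2, I3, I4 (k = 3).
Σσ²ᵢ = 1.02 + 0.69 + 2.62 = 4.33
total variance = 4.33 + 2 × 1.46 = 7.25
α (item deleted) = (3/2)·(1 − 4.33/7.25) = 0.60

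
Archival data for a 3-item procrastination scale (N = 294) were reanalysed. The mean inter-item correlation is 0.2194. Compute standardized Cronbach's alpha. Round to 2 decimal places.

Standardized α = k·r̄ / (1 + (k−1)·r̄) = 3 × 0.2194 / (1 + 2 × 0.2194)
  = 0.6582 / 1.4388 = 0.46

α = 0.46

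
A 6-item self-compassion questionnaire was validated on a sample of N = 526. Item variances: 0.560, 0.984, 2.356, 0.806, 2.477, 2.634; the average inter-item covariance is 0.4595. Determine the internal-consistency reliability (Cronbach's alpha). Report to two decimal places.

Cronbach's alpha = 0.70

ΣVar(i) = 0.560 + 0.984 + 2.356 + 0.806 + 2.477 + 2.634 = 9.817
Sum of the 15 distinct covariances = 15 × 0.4595 = 6.8925
Var(T) = ΣVar(i) + 2·Σcov = 9.817 + 2 × 6.8925 = 23.6020
α = (6/5)·(1 − 9.817/23.6020) = 0.70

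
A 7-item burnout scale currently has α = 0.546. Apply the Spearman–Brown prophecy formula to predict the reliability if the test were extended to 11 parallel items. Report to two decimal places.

predicted reliability = 0.65

Length factor m = 11/7 = 1.5714
α' = m·α / (1 + (m−1)·α)
   = 11/7 × 0.546 / (1 + (11/7 − 1) × 0.546)
   = 0.8580 / 1.3120 = 0.65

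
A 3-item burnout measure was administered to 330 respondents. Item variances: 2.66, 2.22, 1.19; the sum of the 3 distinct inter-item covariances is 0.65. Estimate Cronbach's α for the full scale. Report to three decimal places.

ΣVar(i) = 2.66 + 2.22 + 1.19 = 6.07
Sum of distinct covariances = 0.65
total variance = ΣVar(i) + 2·Σcov = 6.07 + 2 × 0.65 = 7.37
α = (3/2)·(1 − 6.07/7.37) = 0.265

Cronbach's α = 0.265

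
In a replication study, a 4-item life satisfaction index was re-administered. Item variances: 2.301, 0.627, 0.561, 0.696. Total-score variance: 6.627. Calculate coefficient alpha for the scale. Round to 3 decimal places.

Σσ²ᵢ = 2.301 + 0.627 + 0.561 + 0.696 = 4.185
α = (k/(k−1))·(1 − Σσ²ᵢ/Var(T)) = (4/3)·(1 − 4.185/6.627) = 0.491

coefficient alpha = 0.491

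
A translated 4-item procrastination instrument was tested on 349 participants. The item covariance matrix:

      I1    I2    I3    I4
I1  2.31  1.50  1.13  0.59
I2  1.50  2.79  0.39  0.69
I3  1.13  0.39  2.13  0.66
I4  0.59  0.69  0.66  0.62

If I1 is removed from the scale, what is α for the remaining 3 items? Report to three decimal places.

Remaining items: I2, I3, I4 (k = 3).
Σσ²ᵢ = 2.79 + 2.13 + 0.62 = 5.54
σ²_total = 5.54 + 2 × 1.74 = 9.02
α (item deleted) = (3/2)·(1 − 5.54/9.02) = 0.579

α = 0.579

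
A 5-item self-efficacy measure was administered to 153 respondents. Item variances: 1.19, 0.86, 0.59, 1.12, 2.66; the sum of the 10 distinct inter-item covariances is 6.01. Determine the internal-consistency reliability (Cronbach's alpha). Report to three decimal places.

α = 0.815

Σσ²ᵢ = 1.19 + 0.86 + 0.59 + 1.12 + 2.66 = 6.42
Sum of distinct covariances = 6.01
total variance = Σσ²ᵢ + 2·Σcov = 6.42 + 2 × 6.01 = 18.44
α = (5/4)·(1 − 6.42/18.44) = 0.815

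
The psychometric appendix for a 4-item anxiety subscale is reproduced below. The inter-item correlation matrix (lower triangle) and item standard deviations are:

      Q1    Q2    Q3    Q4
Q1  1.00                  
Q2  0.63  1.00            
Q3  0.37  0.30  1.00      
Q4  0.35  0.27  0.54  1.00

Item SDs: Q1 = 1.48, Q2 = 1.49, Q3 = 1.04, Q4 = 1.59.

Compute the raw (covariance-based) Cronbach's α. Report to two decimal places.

α = 0.73

Σσ²ᵢ = 1.48² + 1.49² + 1.04² + 1.59² = 8.0202
Covariances σ_ij = r_ij · s_i · s_j:
  σ(Q1,Q2) = 0.63 × 1.48 × 1.49 = 1.3893
  σ(Q1,Q3) = 0.37 × 1.48 × 1.04 = 0.5695
  σ(Q1,Q4) = 0.35 × 1.48 × 1.59 = 0.8236
  σ(Q2,Q3) = 0.30 × 1.49 × 1.04 = 0.4649
  σ(Q2,Q4) = 0.27 × 1.49 × 1.59 = 0.6397
  σ(Q3,Q4) = 0.54 × 1.04 × 1.59 = 0.8929
σ²_T = Σσ²ᵢ + 2·Σσ_ij = 8.0202 + 2 × 4.7799 = 17.5800
α = (4/3)·(1 − 8.0202/17.5800) = 0.73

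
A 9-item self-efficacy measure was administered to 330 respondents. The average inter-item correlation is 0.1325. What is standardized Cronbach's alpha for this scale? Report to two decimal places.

Standardized α = k·r̄ / (1 + (k−1)·r̄) = 9 × 0.1325 / (1 + 8 × 0.1325)
  = 1.1925 / 2.0600 = 0.58

standardized Cronbach's alpha = 0.58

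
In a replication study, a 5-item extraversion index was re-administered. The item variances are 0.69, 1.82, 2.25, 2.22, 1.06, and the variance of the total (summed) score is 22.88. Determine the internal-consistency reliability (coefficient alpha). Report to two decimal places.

ΣVar(i) = 0.69 + 1.82 + 2.25 + 2.22 + 1.06 = 8.04
α = (k/(k−1))·(1 − ΣVar(i)/total variance) = (5/4)·(1 − 8.04/22.88) = 0.81

α = 0.81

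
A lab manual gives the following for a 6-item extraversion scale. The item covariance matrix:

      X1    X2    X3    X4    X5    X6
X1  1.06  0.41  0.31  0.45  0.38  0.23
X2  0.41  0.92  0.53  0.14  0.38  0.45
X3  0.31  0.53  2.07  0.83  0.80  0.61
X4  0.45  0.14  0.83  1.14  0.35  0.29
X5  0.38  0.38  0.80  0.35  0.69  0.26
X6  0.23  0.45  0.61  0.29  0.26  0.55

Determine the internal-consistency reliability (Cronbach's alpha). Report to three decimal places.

Σσ²ᵢ = 1.06 + 0.92 + 2.07 + 1.14 + 0.69 + 0.55 = 6.43
Σ_{i<j} σ_ij = 6.42
total variance = 6.43 + 2 × 6.42 = 19.27
α = (k/(k−1))·(1 − Σσ²ᵢ/total variance) = (6/5)·(1 − 6.43/19.27) = 0.800

Cronbach's alpha = 0.800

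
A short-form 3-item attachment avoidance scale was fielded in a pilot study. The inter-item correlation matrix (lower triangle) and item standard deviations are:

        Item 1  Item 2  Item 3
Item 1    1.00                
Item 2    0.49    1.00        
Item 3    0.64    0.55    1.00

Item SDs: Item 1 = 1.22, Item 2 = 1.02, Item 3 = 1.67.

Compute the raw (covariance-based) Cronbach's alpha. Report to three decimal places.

Σσ²ᵢ = 1.22² + 1.02² + 1.67² = 5.3177
Covariances σ_ij = r_ij · s_i · s_j:
  σ(Item 1,Item 2) = 0.49 × 1.22 × 1.02 = 0.6098
  σ(Item 1,Item 3) = 0.64 × 1.22 × 1.67 = 1.3039
  σ(Item 2,Item 3) = 0.55 × 1.02 × 1.67 = 0.9369
σ²_T = Σσ²ᵢ + 2·Σσ_ij = 5.3177 + 2 × 2.8506 = 11.0189
α = (3/2)·(1 − 5.3177/11.0189) = 0.776

α = 0.776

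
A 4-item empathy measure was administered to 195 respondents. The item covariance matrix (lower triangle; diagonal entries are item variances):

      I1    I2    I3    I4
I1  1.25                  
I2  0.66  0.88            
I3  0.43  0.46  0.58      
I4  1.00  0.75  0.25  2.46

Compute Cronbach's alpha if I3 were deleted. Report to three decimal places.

Remaining items: I1, I2, I4 (k = 3).
sum of item variances = 1.25 + 0.88 + 2.46 = 4.59
total variance = 4.59 + 2 × 2.41 = 9.41
α (item deleted) = (3/2)·(1 − 4.59/9.41) = 0.768

Cronbach's alpha = 0.768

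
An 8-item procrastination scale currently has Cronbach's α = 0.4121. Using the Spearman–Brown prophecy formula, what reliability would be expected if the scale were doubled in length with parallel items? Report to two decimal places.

Length factor m = 2
α' = m·α / (1 + (m−1)·α)
   = 2 × 0.4121 / (1 + (2 − 1) × 0.4121)
   = 0.8242 / 1.4121 = 0.58

predicted reliability = 0.58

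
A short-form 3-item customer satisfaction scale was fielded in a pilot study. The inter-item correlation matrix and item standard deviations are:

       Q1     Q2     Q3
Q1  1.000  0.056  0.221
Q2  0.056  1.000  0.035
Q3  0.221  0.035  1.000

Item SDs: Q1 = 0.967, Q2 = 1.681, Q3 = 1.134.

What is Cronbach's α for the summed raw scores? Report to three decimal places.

Cronbach's α = 0.205

Σσ²ᵢ = 0.967² + 1.681² + 1.134² = 5.0468
Covariances σ_ij = r_ij · s_i · s_j:
  σ(Q1,Q2) = 0.056 × 0.967 × 1.681 = 0.0910
  σ(Q1,Q3) = 0.221 × 0.967 × 1.134 = 0.2423
  σ(Q2,Q3) = 0.035 × 1.681 × 1.134 = 0.0667
σ²_T = Σσ²ᵢ + 2·Σσ_ij = 5.0468 + 2 × 0.4000 = 5.8468
α = (3/2)·(1 − 5.0468/5.8468) = 0.205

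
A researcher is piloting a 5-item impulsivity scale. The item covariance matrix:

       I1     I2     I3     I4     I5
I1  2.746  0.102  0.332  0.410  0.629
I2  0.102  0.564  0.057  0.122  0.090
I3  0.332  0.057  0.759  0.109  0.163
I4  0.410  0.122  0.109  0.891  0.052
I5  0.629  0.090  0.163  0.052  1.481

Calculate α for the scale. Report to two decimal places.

α = 0.49

sum of item variances = 2.746 + 0.564 + 0.759 + 0.891 + 1.481 = 6.441
Sum of off-diagonal covariances = 2.066
total variance = 6.441 + 2 × 2.066 = 10.573
α = (k/(k−1))·(1 − sum of item variances/total variance) = (5/4)·(1 − 6.441/10.573) = 0.49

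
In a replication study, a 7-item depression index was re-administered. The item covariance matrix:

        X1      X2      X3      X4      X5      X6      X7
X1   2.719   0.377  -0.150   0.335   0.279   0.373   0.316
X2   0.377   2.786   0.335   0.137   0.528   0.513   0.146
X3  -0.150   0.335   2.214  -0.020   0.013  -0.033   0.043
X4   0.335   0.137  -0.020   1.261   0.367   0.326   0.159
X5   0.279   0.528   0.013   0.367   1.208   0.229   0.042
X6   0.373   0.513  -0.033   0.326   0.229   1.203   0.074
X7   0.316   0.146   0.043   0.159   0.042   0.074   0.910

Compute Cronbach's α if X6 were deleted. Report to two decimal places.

Cronbach's α = 0.41

Remaining items: X1, X2, X3, X4, X5, X7 (k = 6).
sum of item variances = 2.719 + 2.786 + 2.214 + 1.261 + 1.208 + 0.910 = 11.098
σ²_total = 11.098 + 2 × 2.907 = 16.912
α (item deleted) = (6/5)·(1 − 11.098/16.912) = 0.41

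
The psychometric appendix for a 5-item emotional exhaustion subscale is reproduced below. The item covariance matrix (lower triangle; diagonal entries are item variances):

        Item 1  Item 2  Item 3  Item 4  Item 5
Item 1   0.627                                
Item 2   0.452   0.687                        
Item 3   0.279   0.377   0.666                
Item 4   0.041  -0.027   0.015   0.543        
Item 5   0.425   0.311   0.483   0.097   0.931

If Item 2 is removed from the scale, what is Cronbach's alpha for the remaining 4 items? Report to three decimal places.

Remaining items: Item 1, Item 3, Item 4, Item 5 (k = 4).
Σσ²ᵢ = 0.627 + 0.666 + 0.543 + 0.931 = 2.767
total variance = 2.767 + 2 × 1.340 = 5.447
α (item deleted) = (4/3)·(1 − 2.767/5.447) = 0.656

Cronbach's alpha = 0.656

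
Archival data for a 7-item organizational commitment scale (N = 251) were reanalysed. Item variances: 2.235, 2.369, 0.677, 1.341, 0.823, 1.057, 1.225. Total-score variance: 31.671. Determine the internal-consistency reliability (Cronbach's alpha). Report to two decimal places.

Σσ²ᵢ = 2.235 + 2.369 + 0.677 + 1.341 + 0.823 + 1.057 + 1.225 = 9.727
α = (k/(k−1))·(1 − Σσ²ᵢ/σ²_T) = (7/6)·(1 − 9.727/31.671) = 0.81

α = 0.81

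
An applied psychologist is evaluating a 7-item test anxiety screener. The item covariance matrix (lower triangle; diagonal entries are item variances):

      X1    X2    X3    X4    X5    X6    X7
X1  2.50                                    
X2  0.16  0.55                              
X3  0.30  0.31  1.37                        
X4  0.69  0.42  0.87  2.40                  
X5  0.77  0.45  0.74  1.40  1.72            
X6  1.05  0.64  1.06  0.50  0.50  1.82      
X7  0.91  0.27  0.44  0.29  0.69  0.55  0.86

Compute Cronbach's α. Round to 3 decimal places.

ΣVar(i) = 2.50 + 0.55 + 1.37 + 2.40 + 1.72 + 1.82 + 0.86 = 11.22
Sum of off-diagonal covariances = 13.01
σ²_total = 11.22 + 2 × 13.01 = 37.24
α = (k/(k−1))·(1 − ΣVar(i)/σ²_total) = (7/6)·(1 − 11.22/37.24) = 0.815

α = 0.815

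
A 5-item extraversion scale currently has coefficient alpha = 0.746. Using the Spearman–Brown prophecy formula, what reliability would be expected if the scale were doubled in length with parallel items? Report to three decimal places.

predicted reliability = 0.855

Length factor m = 2
α' = m·α / (1 + (m−1)·α)
   = 2 × 0.746 / (1 + (2 − 1) × 0.746)
   = 1.4920 / 1.7460 = 0.855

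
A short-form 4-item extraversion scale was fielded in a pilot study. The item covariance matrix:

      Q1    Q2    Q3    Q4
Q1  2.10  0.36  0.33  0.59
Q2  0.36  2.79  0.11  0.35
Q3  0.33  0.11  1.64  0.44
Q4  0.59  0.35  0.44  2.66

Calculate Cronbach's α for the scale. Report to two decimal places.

α = 0.43

ΣVar(i) = 2.10 + 2.79 + 1.64 + 2.66 = 9.19
Sum of off-diagonal covariances = 2.18
total variance = 9.19 + 2 × 2.18 = 13.55
α = (k/(k−1))·(1 − ΣVar(i)/total variance) = (4/3)·(1 − 9.19/13.55) = 0.43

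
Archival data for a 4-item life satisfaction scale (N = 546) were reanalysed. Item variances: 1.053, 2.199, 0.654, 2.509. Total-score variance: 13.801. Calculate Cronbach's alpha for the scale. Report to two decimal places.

α = 0.71

Σσ²ᵢ = 1.053 + 2.199 + 0.654 + 2.509 = 6.415
α = (k/(k−1))·(1 − Σσ²ᵢ/total variance) = (4/3)·(1 − 6.415/13.801) = 0.71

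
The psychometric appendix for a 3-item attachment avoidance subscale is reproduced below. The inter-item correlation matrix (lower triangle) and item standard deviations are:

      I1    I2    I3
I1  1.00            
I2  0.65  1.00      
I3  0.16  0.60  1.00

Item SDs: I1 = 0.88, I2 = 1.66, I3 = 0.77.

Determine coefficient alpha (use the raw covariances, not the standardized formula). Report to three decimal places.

Σσ²ᵢ = 0.88² + 1.66² + 0.77² = 4.1229
Covariances σ_ij = r_ij · s_i · s_j:
  σ(I1,I2) = 0.65 × 0.88 × 1.66 = 0.9495
  σ(I1,I3) = 0.16 × 0.88 × 0.77 = 0.1084
  σ(I2,I3) = 0.60 × 1.66 × 0.77 = 0.7669
σ²_T = Σσ²ᵢ + 2·Σσ_ij = 4.1229 + 2 × 1.8248 = 7.7725
α = (3/2)·(1 − 4.1229/7.7725) = 0.704

coefficient alpha = 0.704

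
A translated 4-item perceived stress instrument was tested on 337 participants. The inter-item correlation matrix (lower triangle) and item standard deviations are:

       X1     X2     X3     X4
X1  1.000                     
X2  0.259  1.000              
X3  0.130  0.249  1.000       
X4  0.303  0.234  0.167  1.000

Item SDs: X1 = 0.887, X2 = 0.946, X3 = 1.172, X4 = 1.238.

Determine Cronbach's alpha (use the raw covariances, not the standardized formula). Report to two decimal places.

Σσ²ᵢ = 0.887² + 0.946² + 1.172² + 1.238² = 4.5879
Covariances σ_ij = r_ij · s_i · s_j:
  σ(X1,X2) = 0.259 × 0.887 × 0.946 = 0.2173
  σ(X1,X3) = 0.130 × 0.887 × 1.172 = 0.1351
  σ(X1,X4) = 0.303 × 0.887 × 1.238 = 0.3327
  σ(X2,X3) = 0.249 × 0.946 × 1.172 = 0.2761
  σ(X2,X4) = 0.234 × 0.946 × 1.238 = 0.2740
  σ(X3,X4) = 0.167 × 1.172 × 1.238 = 0.2423
σ²_T = Σσ²ᵢ + 2·Σσ_ij = 4.5879 + 2 × 1.4775 = 7.5429
α = (4/3)·(1 − 4.5879/7.5429) = 0.52

Cronbach's alpha = 0.52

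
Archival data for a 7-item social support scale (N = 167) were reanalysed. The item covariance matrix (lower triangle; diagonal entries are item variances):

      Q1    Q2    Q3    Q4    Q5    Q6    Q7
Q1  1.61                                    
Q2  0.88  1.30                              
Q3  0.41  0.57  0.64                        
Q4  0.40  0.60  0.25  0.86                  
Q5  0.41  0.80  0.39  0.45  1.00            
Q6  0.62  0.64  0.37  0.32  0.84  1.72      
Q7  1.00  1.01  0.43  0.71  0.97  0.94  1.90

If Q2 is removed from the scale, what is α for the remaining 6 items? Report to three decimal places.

α = 0.825

Remaining items: Q1, Q3, Q4, Q5, Q6, Q7 (k = 6).
ΣVar(i) = 1.61 + 0.64 + 0.86 + 1.00 + 1.72 + 1.90 = 7.73
σ²_T = 7.73 + 2 × 8.51 = 24.75
α (item deleted) = (6/5)·(1 − 7.73/24.75) = 0.825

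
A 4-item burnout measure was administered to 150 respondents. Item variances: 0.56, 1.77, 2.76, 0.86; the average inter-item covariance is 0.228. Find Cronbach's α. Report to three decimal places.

Σσ²ᵢ = 0.56 + 1.77 + 2.76 + 0.86 = 5.95
Sum of the 6 distinct covariances = 6 × 0.228 = 1.368
σ²_T = Σσ²ᵢ + 2·Σcov = 5.95 + 2 × 1.368 = 8.686
α = (4/3)·(1 − 5.95/8.686) = 0.420

Cronbach's α = 0.420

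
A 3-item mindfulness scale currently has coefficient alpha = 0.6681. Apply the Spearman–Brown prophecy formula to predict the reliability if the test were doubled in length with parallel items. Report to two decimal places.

Length factor m = 2
α' = m·α / (1 + (m−1)·α)
   = 2 × 0.6681 / (1 + (2 − 1) × 0.6681)
   = 1.3362 / 1.6681 = 0.80

predicted reliability = 0.80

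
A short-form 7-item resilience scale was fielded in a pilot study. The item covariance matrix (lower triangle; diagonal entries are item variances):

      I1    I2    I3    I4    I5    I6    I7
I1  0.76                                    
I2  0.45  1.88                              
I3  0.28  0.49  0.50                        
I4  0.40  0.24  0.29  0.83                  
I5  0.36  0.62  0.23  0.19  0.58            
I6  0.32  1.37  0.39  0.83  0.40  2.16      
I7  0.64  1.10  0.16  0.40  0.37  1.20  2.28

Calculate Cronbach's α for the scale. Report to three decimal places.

Σσᵢ² = 0.76 + 1.88 + 0.50 + 0.83 + 0.58 + 2.16 + 2.28 = 8.99
Sum of the distinct covariances = 10.73
σ²_total = 8.99 + 2 × 10.73 = 30.45
α = (k/(k−1))·(1 − Σσᵢ²/σ²_total) = (7/6)·(1 − 8.99/30.45) = 0.822

α = 0.822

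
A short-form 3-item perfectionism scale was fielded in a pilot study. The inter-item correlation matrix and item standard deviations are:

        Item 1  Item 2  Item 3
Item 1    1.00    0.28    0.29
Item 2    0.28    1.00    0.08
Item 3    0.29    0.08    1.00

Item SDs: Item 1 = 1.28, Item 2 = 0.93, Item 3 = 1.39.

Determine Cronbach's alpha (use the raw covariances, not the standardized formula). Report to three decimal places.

Σσ²ᵢ = 1.28² + 0.93² + 1.39² = 4.4354
Covariances σ_ij = r_ij · s_i · s_j:
  σ(Item 1,Item 2) = 0.28 × 1.28 × 0.93 = 0.3333
  σ(Item 1,Item 3) = 0.29 × 1.28 × 1.39 = 0.5160
  σ(Item 2,Item 3) = 0.08 × 0.93 × 1.39 = 0.1034
σ²_T = Σσ²ᵢ + 2·Σσ_ij = 4.4354 + 2 × 0.9527 = 6.3408
α = (3/2)·(1 − 4.4354/6.3408) = 0.451

α = 0.451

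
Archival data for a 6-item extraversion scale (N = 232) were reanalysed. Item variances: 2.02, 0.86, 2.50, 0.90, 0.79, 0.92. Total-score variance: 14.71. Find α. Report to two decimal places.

ΣVar(i) = 2.02 + 0.86 + 2.50 + 0.90 + 0.79 + 0.92 = 7.99
α = (k/(k−1))·(1 − ΣVar(i)/Var(T)) = (6/5)·(1 − 7.99/14.71) = 0.55

α = 0.55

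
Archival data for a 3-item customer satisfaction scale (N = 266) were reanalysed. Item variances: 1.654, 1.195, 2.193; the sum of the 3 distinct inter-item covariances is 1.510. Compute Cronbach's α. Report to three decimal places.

ΣVar(i) = 1.654 + 1.195 + 2.193 = 5.042
Sum of distinct covariances = 1.510
σ²_total = ΣVar(i) + 2·Σcov = 5.042 + 2 × 1.510 = 8.062
α = (3/2)·(1 − 5.042/8.062) = 0.562

α = 0.562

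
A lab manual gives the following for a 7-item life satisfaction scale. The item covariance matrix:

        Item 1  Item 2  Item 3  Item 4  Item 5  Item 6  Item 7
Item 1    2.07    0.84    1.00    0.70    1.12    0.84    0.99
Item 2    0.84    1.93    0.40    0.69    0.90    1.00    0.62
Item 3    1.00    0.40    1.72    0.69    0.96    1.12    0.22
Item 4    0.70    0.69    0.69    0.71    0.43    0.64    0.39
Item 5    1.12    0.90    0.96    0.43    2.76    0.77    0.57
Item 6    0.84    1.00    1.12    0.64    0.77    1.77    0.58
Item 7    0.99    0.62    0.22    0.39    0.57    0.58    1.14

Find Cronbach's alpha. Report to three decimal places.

Σσ²ᵢ = 2.07 + 1.93 + 1.72 + 0.71 + 2.76 + 1.77 + 1.14 = 12.10
Σ_{i<j} σ_ij = 15.47
σ²_total = 12.10 + 2 × 15.47 = 43.04
α = (k/(k−1))·(1 − Σσ²ᵢ/σ²_total) = (7/6)·(1 − 12.10/43.04) = 0.839

Cronbach's alpha = 0.839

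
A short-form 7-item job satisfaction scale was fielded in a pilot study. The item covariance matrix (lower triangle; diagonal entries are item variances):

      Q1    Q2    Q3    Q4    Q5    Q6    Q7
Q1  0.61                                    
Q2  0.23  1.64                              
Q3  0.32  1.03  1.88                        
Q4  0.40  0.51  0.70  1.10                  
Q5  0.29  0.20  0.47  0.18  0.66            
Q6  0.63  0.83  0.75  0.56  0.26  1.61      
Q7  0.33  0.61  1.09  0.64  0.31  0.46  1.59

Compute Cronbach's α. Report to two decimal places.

Σσ²ᵢ = 0.61 + 1.64 + 1.88 + 1.10 + 0.66 + 1.61 + 1.59 = 9.09
Sum of off-diagonal covariances = 10.80
Var(T) = 9.09 + 2 × 10.80 = 30.69
α = (k/(k−1))·(1 − Σσ²ᵢ/Var(T)) = (7/6)·(1 − 9.09/30.69) = 0.82

Cronbach's α = 0.82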